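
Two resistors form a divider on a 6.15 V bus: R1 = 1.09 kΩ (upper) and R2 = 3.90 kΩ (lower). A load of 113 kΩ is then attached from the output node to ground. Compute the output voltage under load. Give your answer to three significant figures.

V_out ≈ 4.77 V

The load sits in parallel with R2: R2‖R_L = (3.90 × 113) / (3.90 + 113) = 3.770 kΩ.
V_out = 6.15 × 3.770 / (1.09 + 3.770) = 6.15 × 3.770/4.860 = 4.77 V.
(Unloaded it would have been 4.81 V.)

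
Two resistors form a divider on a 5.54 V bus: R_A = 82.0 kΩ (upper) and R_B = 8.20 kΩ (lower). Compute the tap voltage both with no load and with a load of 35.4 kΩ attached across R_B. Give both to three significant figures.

Unloaded: 0.504 V; loaded: 0.416 V

Open-circuit: V = 5.54 × 8.20/(82.0 + 8.20) = 0.504 V.
With the load, R_B becomes R_B‖R_L = 6.658 kΩ, so V = 5.54 × 6.658/88.66 = 0.416 V.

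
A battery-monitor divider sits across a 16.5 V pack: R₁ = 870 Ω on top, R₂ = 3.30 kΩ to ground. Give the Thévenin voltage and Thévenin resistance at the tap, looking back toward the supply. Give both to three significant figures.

V_th = 13.1 V, R_th = 688 Ω

V_th is the open-circuit tap voltage: 16.5 × 3300/(870 + 3300) = 13.1 V.
With the supply zeroed, R₁ and R₂ appear in parallel from the tap: R_th = R₁‖R₂ = (870 × 3300)/4170 = 688 Ω.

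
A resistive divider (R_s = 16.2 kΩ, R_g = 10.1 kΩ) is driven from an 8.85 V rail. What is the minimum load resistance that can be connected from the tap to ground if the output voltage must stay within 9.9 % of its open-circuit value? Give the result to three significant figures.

Output resistance R_th = R_s‖R_g = (16.2 × 10.1)/26.30 = 6.221 kΩ.
The fractional drop is R_th/(R_th + R_L); requiring this ≤ 0.0990 gives R_L ≥ R_th(1/0.0990 − 1) = 6.221 × 9.101 = 56.6 kΩ.

R_L(min) ≈ 56.6 kΩ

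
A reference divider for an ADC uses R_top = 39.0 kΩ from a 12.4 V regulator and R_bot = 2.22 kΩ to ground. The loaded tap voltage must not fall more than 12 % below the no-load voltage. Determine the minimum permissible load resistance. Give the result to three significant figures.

R_L(min) ≈ 15.4 kΩ

Output resistance R_th = R_top‖R_bot = (39.0 × 2.22)/41.22 = 2.100 kΩ.
The fractional drop is R_th/(R_th + R_L); requiring this ≤ 0.120 gives R_L ≥ R_th(1/0.120 − 1) = 2.100 × 7.333 = 15.4 kΩ.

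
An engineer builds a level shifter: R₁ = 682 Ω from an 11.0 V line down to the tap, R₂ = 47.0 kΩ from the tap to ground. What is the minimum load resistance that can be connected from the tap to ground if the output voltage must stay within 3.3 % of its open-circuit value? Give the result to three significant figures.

R_L(min) ≈ 19.7 kΩ

Output resistance R_th = R₁‖R₂ = (682 × 47000)/47680 = 672.2 Ω.
The fractional drop is R_th/(R_th + R_L); requiring this ≤ 0.0330 gives R_L ≥ R_th(1/0.0330 − 1) = 672.2 × 29.30 = 19.7 kΩ.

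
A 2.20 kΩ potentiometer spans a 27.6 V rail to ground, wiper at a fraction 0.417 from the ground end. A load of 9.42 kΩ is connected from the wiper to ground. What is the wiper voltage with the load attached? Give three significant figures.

V ≈ 10.9 V

The wiper splits the pot into (1−α)R = 1283 Ω above and αR = 917.4 Ω below.
Lower section ‖ load = 836.0 Ω.
V_wiper = 27.6 × 836.0/(1283 + 836.0) = 10.9 V.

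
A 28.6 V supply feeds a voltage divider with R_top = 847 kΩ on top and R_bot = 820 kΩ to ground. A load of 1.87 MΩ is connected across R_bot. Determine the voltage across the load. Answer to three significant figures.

The load sits in parallel with R_bot: R_bot‖R_L = (820 × 1870) / (820 + 1870) = 570.0 kΩ.
V_out = 28.6 × 570.0 / (847 + 570.0) = 28.6 × 570.0/1417 = 11.5 V.

V_out ≈ 11.5 V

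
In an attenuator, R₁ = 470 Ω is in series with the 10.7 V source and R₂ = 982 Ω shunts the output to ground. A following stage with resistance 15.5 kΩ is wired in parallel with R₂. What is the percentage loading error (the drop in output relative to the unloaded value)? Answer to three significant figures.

2.01 %

The divider's output (Thévenin) resistance is R₁‖R₂ = 317.9 Ω.
Fractional drop under load = R_th/(R_th + R_L) = 317.9 / (317.9 + 15500) = 0.02010.
So the output falls by 2.01 %.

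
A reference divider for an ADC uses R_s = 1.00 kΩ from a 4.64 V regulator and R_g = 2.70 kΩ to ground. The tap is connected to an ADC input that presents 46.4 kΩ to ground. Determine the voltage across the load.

V_out ≈ 3.33 V

The load sits in parallel with R_g: R_g‖R_L = (2.70 × 46.4) / (2.70 + 46.4) = 2.552 kΩ.
V_out = 4.64 × 2.552 / (1.00 + 2.552) = 4.64 × 2.552/3.552 = 3.33 V.
(Unloaded it would have been 3.39 V.)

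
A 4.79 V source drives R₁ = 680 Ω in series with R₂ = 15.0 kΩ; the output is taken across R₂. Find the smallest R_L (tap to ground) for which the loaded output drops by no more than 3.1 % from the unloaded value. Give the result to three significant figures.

Output resistance R_th = R₁‖R₂ = (680 × 15000)/15680 = 650.5 Ω.
The fractional drop is R_th/(R_th + R_L); requiring this ≤ 0.0310 gives R_L ≥ R_th(1/0.0310 − 1) = 650.5 × 31.26 = 20.3 kΩ.

R_L(min) ≈ 20.3 kΩ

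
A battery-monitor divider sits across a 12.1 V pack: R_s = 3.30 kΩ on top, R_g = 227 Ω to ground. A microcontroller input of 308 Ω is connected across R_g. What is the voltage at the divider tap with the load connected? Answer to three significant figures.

The load sits in parallel with R_g: R_g‖R_L = (227 × 308) / (227 + 308) = 130.7 Ω.
V_out = 12.1 × 130.7 / (3300 + 130.7) = 12.1 × 130.7/3431 = 0.461 V.

V_out ≈ 0.461 V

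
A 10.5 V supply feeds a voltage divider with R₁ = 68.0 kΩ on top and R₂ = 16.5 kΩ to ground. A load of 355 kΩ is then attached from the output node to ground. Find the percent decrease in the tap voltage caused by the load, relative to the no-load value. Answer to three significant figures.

The divider's output (Thévenin) resistance is R₁‖R₂ = 13.28 kΩ.
Fractional drop under load = R_th/(R_th + R_L) = 13.28 / (13.28 + 355) = 0.03605.
So the output falls by 3.61 %.

3.61 %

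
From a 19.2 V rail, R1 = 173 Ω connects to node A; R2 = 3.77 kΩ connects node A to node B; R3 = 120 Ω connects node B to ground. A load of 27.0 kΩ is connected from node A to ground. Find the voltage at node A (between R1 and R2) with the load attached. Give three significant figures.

V ≈ 18.3 V

Below node A the series string R2+R3 = 3890 Ω sits in parallel with the 27000 Ω load: 3400 Ω.
V_A = 19.2 × 3400/(173 + 3400) = 18.3 V.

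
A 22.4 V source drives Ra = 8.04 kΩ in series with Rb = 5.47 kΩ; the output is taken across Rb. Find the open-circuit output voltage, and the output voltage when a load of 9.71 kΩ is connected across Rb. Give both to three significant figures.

Open-circuit: V = 22.4 × 5.47/(8.04 + 5.47) = 9.07 V.
With the load, Rb becomes Rb‖R_L = 3.499 kΩ, so V = 22.4 × 3.499/11.54 = 6.79 V.

Unloaded: 9.07 V; loaded: 6.79 V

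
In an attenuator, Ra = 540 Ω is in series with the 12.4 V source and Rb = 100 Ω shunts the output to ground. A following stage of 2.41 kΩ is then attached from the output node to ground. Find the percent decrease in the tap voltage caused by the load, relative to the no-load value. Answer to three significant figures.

The divider's output (Thévenin) resistance is Ra‖Rb = 84.38 Ω.
Fractional drop under load = R_th/(R_th + R_L) = 84.38 / (84.38 + 2410) = 0.03383.
So the output falls by 3.38 %.

3.38 %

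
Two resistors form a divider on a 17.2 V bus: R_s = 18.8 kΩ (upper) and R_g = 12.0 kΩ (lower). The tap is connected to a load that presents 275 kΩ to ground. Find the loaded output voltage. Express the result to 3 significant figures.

The load sits in parallel with R_g: R_g‖R_L = (12.0 × 275) / (12.0 + 275) = 11.50 kΩ.
V_out = 17.2 × 11.50 / (18.8 + 11.50) = 17.2 × 11.50/30.30 = 6.53 V.

V_out ≈ 6.53 V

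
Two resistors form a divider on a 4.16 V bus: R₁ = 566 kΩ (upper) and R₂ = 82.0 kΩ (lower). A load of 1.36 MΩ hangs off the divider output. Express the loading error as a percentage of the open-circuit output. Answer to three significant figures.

The divider's output (Thévenin) resistance is R₁‖R₂ = 71.62 kΩ.
Fractional drop under load = R_th/(R_th + R_L) = 71.62 / (71.62 + 1360) = 0.05003.
So the output falls by 5.00 %.

5.00 %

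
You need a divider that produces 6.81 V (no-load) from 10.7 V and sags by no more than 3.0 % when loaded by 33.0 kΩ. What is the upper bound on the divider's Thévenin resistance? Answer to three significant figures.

R_th ≤ 1.02 kΩ

Loading drop = R_th/(R_th + R_L) ≤ 0.0300, so R_th ≤ R_L · ε/(1−ε) = 33.0 kΩ × 0.0300/0.9700 = 1.02 kΩ.
(Any R1, R2 with R2/(R1+R2) = 0.636 and R1‖R2 ≤ 1.02 kΩ will meet the spec.)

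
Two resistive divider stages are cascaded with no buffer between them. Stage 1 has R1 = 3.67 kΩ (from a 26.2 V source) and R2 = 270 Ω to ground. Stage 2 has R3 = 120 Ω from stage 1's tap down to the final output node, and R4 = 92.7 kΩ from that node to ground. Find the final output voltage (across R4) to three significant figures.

Stage 2 presents R3+R4 = 92820 Ω as a load on stage 1's tap.
Stage 1's lower leg becomes R2‖(R3+R4) = 269.2 Ω, so V_mid = 26.2 × 269.2/3939 = 1.791 V.
Stage 2 is itself unloaded: V_out = V_mid × R4/(R3+R4) = 1.791 × 92700/92820 = 1.79 V.

V_out ≈ 1.79 V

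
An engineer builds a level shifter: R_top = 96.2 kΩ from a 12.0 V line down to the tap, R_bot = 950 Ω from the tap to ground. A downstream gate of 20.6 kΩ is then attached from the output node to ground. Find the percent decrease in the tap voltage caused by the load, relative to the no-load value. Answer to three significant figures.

4.37 %

The divider's output (Thévenin) resistance is R_top‖R_bot = 940.7 Ω.
Fractional drop under load = R_th/(R_th + R_L) = 940.7 / (940.7 + 20600) = 0.04367.
So the output falls by 4.37 %.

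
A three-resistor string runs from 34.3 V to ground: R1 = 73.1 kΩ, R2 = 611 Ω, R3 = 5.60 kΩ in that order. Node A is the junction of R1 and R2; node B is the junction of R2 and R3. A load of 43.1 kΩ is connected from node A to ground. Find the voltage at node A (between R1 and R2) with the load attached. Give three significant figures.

V ≈ 2.37 V

Below node A the series string R2+R3 = 6211 Ω sits in parallel with the 43100 Ω load: 5429 Ω.
V_A = 34.3 × 5429/(73100 + 5429) = 2.37 V.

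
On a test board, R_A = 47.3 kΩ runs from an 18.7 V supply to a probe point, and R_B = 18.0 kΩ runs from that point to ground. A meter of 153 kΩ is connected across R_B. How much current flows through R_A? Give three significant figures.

R_B‖R_L = 16.11 kΩ, so the source sees R_A + R_B‖R_L = 63.41 kΩ.
I = 18.7 V / 63.41 kΩ = 0.295 mA.

I ≈ 0.295 mA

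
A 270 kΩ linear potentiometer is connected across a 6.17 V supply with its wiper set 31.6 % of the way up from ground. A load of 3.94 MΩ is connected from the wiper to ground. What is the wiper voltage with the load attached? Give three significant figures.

The wiper splits the pot into (1−α)R = 184.7 kΩ above and αR = 85.32 kΩ below.
Lower section ‖ load = 83.51 kΩ.
V_wiper = 6.17 × 83.51/(184.7 + 83.51) = 1.92 V.

V ≈ 1.92 V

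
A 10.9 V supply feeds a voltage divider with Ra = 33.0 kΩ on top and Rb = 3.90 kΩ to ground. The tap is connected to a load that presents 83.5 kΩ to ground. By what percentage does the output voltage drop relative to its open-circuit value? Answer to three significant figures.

4.01 %

The divider's output (Thévenin) resistance is Ra‖Rb = 3.488 kΩ.
Fractional drop under load = R_th/(R_th + R_L) = 3.488 / (3.488 + 83.5) = 0.04010.
So the output falls by 4.01 %.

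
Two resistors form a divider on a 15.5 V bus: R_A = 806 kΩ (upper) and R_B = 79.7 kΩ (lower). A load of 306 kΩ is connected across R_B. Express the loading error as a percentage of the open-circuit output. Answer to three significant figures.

19.2 %

The divider's output (Thévenin) resistance is R_A‖R_B = 72.53 kΩ.
Fractional drop under load = R_th/(R_th + R_L) = 72.53 / (72.53 + 306) = 0.1916.
So the output falls by 19.2 %.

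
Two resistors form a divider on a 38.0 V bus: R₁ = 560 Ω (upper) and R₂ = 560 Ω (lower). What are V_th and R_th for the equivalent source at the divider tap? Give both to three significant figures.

V_th is the open-circuit tap voltage: 38.0 × 560/(560 + 560) = 19.0 V.
With the supply zeroed, R₁ and R₂ appear in parallel from the tap: R_th = R₁‖R₂ = (560 × 560)/1120 = 280 Ω.

V_th = 19.0 V, R_th = 280 Ω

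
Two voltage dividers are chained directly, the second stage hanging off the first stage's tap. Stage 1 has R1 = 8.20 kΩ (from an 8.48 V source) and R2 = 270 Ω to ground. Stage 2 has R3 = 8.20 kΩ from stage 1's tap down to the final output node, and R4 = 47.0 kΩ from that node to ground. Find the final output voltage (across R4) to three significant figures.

Stage 2 presents R3+R4 = 55200 Ω as a load on stage 1's tap.
Stage 1's lower leg becomes R2‖(R3+R4) = 268.7 Ω, so V_mid = 8.48 × 268.7/8469 = 0.2690 V.
Stage 2 is itself unloaded: V_out = V_mid × R4/(R3+R4) = 0.2690 × 47000/55200 = 0.229 V.

V_out ≈ 0.229 V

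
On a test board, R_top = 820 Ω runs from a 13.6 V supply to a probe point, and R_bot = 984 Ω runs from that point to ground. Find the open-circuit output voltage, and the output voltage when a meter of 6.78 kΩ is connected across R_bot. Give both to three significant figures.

Unloaded: 7.42 V; loaded: 6.96 V

Open-circuit: V = 13.6 × 984/(820 + 984) = 7.42 V.
With the load, R_bot becomes R_bot‖R_L = 859.3 Ω, so V = 13.6 × 859.3/1679 = 6.96 V.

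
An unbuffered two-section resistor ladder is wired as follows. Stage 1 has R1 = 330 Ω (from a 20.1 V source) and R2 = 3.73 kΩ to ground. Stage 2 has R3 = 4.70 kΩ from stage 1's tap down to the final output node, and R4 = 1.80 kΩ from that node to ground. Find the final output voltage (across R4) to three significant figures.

Stage 2 presents R3+R4 = 6500 Ω as a load on stage 1's tap.
Stage 1's lower leg becomes R2‖(R3+R4) = 2370 Ω, so V_mid = 20.1 × 2370/2700 = 17.64 V.
Stage 2 is itself unloaded: V_out = V_mid × R4/(R3+R4) = 17.64 × 1800/6500 = 4.89 V.

V_out ≈ 4.89 V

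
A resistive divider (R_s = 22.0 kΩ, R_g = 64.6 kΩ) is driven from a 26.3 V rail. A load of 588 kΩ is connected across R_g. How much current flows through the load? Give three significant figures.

R_g‖R_L = 58.21 kΩ; V_out = 26.3 × 58.21/80.21 = 19.09 V.
I_L = V_out / R_L = 19.09 / 588 kΩ = 0.0325 mA.

I_L ≈ 0.0325 mA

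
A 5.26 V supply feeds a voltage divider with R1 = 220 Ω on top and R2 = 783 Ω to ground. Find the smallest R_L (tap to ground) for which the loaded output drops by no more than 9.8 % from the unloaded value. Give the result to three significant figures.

Output resistance R_th = R1‖R2 = (220 × 783)/1003 = 171.7 Ω.
The fractional drop is R_th/(R_th + R_L); requiring this ≤ 0.0980 gives R_L ≥ R_th(1/0.0980 − 1) = 171.7 × 9.204 = 1.58 kΩ.

R_L(min) ≈ 1.58 kΩ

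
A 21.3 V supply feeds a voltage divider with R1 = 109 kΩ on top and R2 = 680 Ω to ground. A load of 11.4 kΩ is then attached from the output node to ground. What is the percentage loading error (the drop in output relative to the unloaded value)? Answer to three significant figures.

The divider's output (Thévenin) resistance is R1‖R2 = 675.8 Ω.
Fractional drop under load = R_th/(R_th + R_L) = 675.8 / (675.8 + 11400) = 0.05596.
So the output falls by 5.60 %.

5.60 %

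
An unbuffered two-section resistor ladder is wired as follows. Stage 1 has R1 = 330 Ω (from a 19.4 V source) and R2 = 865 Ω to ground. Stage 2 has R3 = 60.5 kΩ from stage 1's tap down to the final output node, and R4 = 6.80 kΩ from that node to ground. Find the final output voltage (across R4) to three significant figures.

V_out ≈ 1.41 V

Stage 2 presents R3+R4 = 67300 Ω as a load on stage 1's tap.
Stage 1's lower leg becomes R2‖(R3+R4) = 854.0 Ω, so V_mid = 19.4 × 854.0/1184 = 13.99 V.
Stage 2 is itself unloaded: V_out = V_mid × R4/(R3+R4) = 13.99 × 6800/67300 = 1.41 V.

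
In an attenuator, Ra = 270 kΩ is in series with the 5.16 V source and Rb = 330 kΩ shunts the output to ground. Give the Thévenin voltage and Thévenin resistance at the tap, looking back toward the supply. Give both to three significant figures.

V_th = 2.84 V, R_th = 148 kΩ

V_th is the open-circuit tap voltage: 5.16 × 330/(270 + 330) = 2.84 V.
With the supply zeroed, Ra and Rb appear in parallel from the tap: R_th = Ra‖Rb = (270 × 330)/600.0 = 148 kΩ.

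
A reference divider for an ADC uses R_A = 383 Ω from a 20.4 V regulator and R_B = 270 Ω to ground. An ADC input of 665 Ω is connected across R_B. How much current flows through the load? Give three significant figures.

R_B‖R_L = 192.0 Ω; V_out = 20.4 × 192.0/575.0 = 6.813 V.
I_L = V_out / R_L = 6.813 / 665 Ω = 10.2 mA.

I_L ≈ 10.2 mA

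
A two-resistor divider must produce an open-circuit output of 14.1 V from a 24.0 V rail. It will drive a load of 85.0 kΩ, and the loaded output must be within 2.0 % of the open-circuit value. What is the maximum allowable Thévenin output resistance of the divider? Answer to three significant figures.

Loading drop = R_th/(R_th + R_L) ≤ 0.0200, so R_th ≤ R_L · ε/(1−ε) = 85.0 kΩ × 0.0200/0.9800 = 1.73 kΩ.
(Any R1, R2 with R2/(R1+R2) = 0.588 and R1‖R2 ≤ 1.73 kΩ will meet the spec.)

R_th ≤ 1.73 kΩ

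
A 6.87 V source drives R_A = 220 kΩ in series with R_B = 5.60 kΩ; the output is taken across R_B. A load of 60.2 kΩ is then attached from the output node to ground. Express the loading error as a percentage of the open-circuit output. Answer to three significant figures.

8.32 %

Unloaded V = 6.87 × 5.60/225.6 = 0.17053 V.
Loaded: R_B‖R_L = 5.123 kΩ, giving V = 6.87 × 5.123/225.1 = 0.15635 V.
Drop = (0.17053 − 0.15635) / 0.17053 = 8.32 %.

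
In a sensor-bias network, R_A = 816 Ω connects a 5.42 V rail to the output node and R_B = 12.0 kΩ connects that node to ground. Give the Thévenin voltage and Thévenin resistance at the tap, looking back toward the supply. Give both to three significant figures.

V_th is the open-circuit tap voltage: 5.42 × 12000/(816 + 12000) = 5.07 V.
With the supply zeroed, R_A and R_B appear in parallel from the tap: R_th = R_A‖R_B = (816 × 12000)/12820 = 764 Ω.

V_th = 5.07 V, R_th = 764 Ω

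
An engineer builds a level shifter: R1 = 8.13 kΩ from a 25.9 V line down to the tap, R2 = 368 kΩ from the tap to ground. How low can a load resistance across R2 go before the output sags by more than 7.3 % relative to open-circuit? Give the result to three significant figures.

R_L(min) ≈ 101 kΩ

Output resistance R_th = R1‖R2 = (8.13 × 368)/376.1 = 7.954 kΩ.
The fractional drop is R_th/(R_th + R_L); requiring this ≤ 0.0730 gives R_L ≥ R_th(1/0.0730 − 1) = 7.954 × 12.70 = 101 kΩ.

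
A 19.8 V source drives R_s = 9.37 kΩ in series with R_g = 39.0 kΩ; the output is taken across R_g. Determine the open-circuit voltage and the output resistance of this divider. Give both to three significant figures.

V_th is the open-circuit tap voltage: 19.8 × 39.0/(9.37 + 39.0) = 16.0 V.
With the supply zeroed, R_s and R_g appear in parallel from the tap: R_th = R_s‖R_g = (9.37 × 39.0)/48.37 = 7.55 kΩ.

V_th = 16.0 V, R_th = 7.55 kΩ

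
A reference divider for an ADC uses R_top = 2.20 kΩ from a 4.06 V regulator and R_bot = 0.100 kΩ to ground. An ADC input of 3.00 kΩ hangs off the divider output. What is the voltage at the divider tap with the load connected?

The load sits in parallel with R_bot: R_bot‖R_L = (100 × 3000) / (100 + 3000) = 96.77 Ω.
V_out = 4.06 × 96.77 / (2200 + 96.77) = 4.06 × 96.77/2297 = 0.171 V.

V_out ≈ 0.171 V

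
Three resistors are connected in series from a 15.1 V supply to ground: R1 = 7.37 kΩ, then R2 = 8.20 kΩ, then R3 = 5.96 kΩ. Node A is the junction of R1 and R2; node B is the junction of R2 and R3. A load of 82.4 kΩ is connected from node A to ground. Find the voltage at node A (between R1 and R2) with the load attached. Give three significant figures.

Below node A the series string R2+R3 = 14.16 kΩ sits in parallel with the 82.4 kΩ load: 12.08 kΩ.
V_A = 15.1 × 12.08/(7.37 + 12.08) = 9.38 V.

V ≈ 9.38 V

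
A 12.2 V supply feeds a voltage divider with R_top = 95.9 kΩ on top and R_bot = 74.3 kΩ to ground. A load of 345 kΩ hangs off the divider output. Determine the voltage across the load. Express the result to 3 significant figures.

The load sits in parallel with R_bot: R_bot‖R_L = (74.3 × 345) / (74.3 + 345) = 61.13 kΩ.
V_out = 12.2 × 61.13 / (95.9 + 61.13) = 12.2 × 61.13/157.0 = 4.75 V.

V_out ≈ 4.75 V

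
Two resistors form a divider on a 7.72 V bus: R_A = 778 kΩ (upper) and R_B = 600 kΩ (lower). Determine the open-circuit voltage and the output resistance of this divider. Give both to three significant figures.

V_th = 3.36 V, R_th = 339 kΩ

V_th is the open-circuit tap voltage: 7.72 × 600/(778 + 600) = 3.36 V.
With the supply zeroed, R_A and R_B appear in parallel from the tap: R_th = R_A‖R_B = (778 × 600)/1378 = 339 kΩ.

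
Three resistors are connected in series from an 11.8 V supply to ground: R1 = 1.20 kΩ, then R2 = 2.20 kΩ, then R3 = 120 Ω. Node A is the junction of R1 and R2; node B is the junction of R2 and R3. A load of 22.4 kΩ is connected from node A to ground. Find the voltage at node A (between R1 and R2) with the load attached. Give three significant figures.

V ≈ 7.51 V

Below node A the series string R2+R3 = 2320 Ω sits in parallel with the 22400 Ω load: 2102 Ω.
V_A = 11.8 × 2102/(1200 + 2102) = 7.51 V.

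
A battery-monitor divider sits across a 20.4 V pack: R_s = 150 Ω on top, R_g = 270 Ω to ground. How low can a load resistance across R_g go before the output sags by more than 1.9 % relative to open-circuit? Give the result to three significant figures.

R_L(min) ≈ 4.98 kΩ

Output resistance R_th = R_s‖R_g = (150 × 270)/420.0 = 96.43 Ω.
The fractional drop is R_th/(R_th + R_L); requiring this ≤ 0.0190 gives R_L ≥ R_th(1/0.0190 − 1) = 96.43 × 51.63 = 4.98 kΩ.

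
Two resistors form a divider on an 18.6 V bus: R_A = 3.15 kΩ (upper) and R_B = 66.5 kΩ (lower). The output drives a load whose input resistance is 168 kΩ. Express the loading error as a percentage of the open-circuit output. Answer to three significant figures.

1.76 %

The divider's output (Thévenin) resistance is R_A‖R_B = 3.008 kΩ.
Fractional drop under load = R_th/(R_th + R_L) = 3.008 / (3.008 + 168) = 0.01759.
So the output falls by 1.76 %.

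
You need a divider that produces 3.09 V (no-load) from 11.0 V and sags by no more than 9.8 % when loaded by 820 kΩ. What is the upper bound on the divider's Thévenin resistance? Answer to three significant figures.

R_th ≤ 89.1 kΩ

Loading drop = R_th/(R_th + R_L) ≤ 0.0980, so R_th ≤ R_L · ε/(1−ε) = 820 kΩ × 0.0980/0.9020 = 89.1 kΩ.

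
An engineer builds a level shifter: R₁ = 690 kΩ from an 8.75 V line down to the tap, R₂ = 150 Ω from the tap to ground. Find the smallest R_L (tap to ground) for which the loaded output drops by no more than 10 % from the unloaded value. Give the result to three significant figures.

Output resistance R_th = R₁‖R₂ = (690000 × 150)/690200 = 150.0 Ω.
The fractional drop is R_th/(R_th + R_L); requiring this ≤ 0.100 gives R_L ≥ R_th(1/0.100 − 1) = 150.0 × 9.000 = 1.35 kΩ.

R_L(min) ≈ 1.35 kΩ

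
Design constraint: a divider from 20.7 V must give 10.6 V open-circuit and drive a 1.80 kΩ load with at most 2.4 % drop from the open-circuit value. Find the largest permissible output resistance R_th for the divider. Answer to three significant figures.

R_th ≤ 44.3 Ω

Loading drop = R_th/(R_th + R_L) ≤ 0.0240, so R_th ≤ R_L · ε/(1−ε) = 1.80 kΩ × 0.0240/0.9760 = 44.3 Ω.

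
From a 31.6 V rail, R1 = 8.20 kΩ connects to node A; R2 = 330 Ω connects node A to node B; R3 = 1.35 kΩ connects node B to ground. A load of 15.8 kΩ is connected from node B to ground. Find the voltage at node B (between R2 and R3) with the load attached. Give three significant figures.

At node B, R3 is in parallel with the load: R3‖R_L = 1244 Ω.
Below node A the resistance is R2 + (R3‖R_L) = 1574 Ω, so V_A = 31.6 × 1574/9774 = 5.088 V.
Then V_B = V_A × (R3‖R_L)/(R2 + R3‖R_L) = 5.088 × 1244/1574 = 4.02 V.

V ≈ 4.02 V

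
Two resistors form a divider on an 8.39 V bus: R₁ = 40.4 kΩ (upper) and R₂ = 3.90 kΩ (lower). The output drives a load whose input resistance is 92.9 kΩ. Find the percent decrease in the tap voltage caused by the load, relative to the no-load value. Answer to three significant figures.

The divider's output (Thévenin) resistance is R₁‖R₂ = 3.557 kΩ.
Fractional drop under load = R_th/(R_th + R_L) = 3.557 / (3.557 + 92.9) = 0.03687.
So the output falls by 3.69 %.

3.69 %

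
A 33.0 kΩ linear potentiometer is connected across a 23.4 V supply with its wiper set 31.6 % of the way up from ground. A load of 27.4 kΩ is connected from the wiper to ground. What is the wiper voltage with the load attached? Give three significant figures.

V ≈ 5.87 V

The wiper splits the pot into (1−α)R = 22.57 kΩ above and αR = 10.43 kΩ below.
Lower section ‖ load = 7.553 kΩ.
V_wiper = 23.4 × 7.553/(22.57 + 7.553) = 5.87 V.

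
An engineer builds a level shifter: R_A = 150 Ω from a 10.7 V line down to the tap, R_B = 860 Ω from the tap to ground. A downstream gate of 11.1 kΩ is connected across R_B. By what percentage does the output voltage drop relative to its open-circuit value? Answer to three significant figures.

The divider's output (Thévenin) resistance is R_A‖R_B = 127.7 Ω.
Fractional drop under load = R_th/(R_th + R_L) = 127.7 / (127.7 + 11100) = 0.01138.
So the output falls by 1.14 %.

1.14 %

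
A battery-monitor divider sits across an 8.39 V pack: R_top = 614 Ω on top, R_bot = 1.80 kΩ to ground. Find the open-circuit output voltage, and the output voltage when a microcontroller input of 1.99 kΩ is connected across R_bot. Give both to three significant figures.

Unloaded: 6.26 V; loaded: 5.09 V

Open-circuit: V = 8.39 × 1800/(614 + 1800) = 6.26 V.
With the load, R_bot becomes R_bot‖R_L = 945.1 Ω, so V = 8.39 × 945.1/1559 = 5.09 V.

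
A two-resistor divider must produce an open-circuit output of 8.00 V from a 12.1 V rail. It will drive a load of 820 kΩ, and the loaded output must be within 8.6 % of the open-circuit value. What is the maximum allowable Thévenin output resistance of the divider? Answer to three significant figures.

R_th ≤ 77.2 kΩ

Loading drop = R_th/(R_th + R_L) ≤ 0.0860, so R_th ≤ R_L · ε/(1−ε) = 820 kΩ × 0.0860/0.9140 = 77.2 kΩ.
(Any R1, R2 with R2/(R1+R2) = 0.661 and R1‖R2 ≤ 77.2 kΩ will meet the spec.)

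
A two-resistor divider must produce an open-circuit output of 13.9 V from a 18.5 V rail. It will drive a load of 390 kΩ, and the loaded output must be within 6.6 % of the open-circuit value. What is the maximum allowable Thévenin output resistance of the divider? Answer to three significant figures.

Loading drop = R_th/(R_th + R_L) ≤ 0.0660, so R_th ≤ R_L · ε/(1−ε) = 390 kΩ × 0.0660/0.9340 = 27.6 kΩ.
(Any R1, R2 with R2/(R1+R2) = 0.751 and R1‖R2 ≤ 27.6 kΩ will meet the spec.)

R_th ≤ 27.6 kΩ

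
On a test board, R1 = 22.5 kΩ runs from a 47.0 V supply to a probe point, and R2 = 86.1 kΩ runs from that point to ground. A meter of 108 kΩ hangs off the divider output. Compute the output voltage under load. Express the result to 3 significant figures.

V_out ≈ 32.0 V

The load sits in parallel with R2: R2‖R_L = (86.1 × 108) / (86.1 + 108) = 47.91 kΩ.
V_out = 47.0 × 47.91 / (22.5 + 47.91) = 47.0 × 47.91/70.41 = 32.0 V.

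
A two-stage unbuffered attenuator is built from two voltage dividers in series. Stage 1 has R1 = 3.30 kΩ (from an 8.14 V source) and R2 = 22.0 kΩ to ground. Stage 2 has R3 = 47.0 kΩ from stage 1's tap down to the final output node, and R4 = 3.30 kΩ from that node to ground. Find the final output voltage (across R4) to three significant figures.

Stage 2 presents R3+R4 = 50.30 kΩ as a load on stage 1's tap.
Stage 1's lower leg becomes R2‖(R3+R4) = 15.31 kΩ, so V_mid = 8.14 × 15.31/18.61 = 6.696 V.
Stage 2 is itself unloaded: V_out = V_mid × R4/(R3+R4) = 6.696 × 3.30/50.30 = 0.439 V.

V_out ≈ 0.439 V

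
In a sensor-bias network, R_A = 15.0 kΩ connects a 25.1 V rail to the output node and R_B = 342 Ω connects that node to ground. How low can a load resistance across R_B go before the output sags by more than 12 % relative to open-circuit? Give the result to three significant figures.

R_L(min) ≈ 2.45 kΩ

Output resistance R_th = R_A‖R_B = (15000 × 342)/15340 = 334.4 Ω.
The fractional drop is R_th/(R_th + R_L); requiring this ≤ 0.120 gives R_L ≥ R_th(1/0.120 − 1) = 334.4 × 7.333 = 2.45 kΩ.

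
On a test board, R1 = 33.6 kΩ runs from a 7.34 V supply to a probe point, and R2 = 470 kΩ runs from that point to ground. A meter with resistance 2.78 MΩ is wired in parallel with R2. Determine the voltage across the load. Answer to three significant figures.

V_out ≈ 6.77 V

The load sits in parallel with R2: R2‖R_L = (470 × 2780) / (470 + 2780) = 402.0 kΩ.
V_out = 7.34 × 402.0 / (33.6 + 402.0) = 7.34 × 402.0/435.6 = 6.77 V.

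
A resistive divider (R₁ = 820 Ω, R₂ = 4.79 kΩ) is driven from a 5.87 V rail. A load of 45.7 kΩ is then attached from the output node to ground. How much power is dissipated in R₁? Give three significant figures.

P ≈ 1.06 mW

Total resistance from the source is R₁ + (R₂‖R_L) = 5156 Ω, so I = 5.87/5156 Ω = 1.139 mA.
P = I²·R₁ = (1.139 mA)² × 820 Ω = 1.06 mW.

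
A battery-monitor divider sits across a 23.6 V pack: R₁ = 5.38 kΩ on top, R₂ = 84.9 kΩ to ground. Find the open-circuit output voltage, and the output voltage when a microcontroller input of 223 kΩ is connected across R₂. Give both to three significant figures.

Unloaded: 22.2 V; loaded: 21.7 V

Open-circuit: V = 23.6 × 84.9/(5.38 + 84.9) = 22.2 V.
With the load, R₂ becomes R₂‖R_L = 61.49 kΩ, so V = 23.6 × 61.49/66.87 = 21.7 V.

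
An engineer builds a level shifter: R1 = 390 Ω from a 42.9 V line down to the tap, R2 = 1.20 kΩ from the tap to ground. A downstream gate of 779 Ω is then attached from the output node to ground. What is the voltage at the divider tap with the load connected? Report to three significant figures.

The load sits in parallel with R2: R2‖R_L = (1200 × 779) / (1200 + 779) = 472.4 Ω.
V_out = 42.9 × 472.4 / (390 + 472.4) = 42.9 × 472.4/862.4 = 23.5 V.

V_out ≈ 23.5 V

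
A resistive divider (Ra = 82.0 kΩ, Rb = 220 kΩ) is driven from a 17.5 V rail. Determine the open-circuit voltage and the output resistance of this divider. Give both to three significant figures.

V_th is the open-circuit tap voltage: 17.5 × 220/(82.0 + 220) = 12.7 V.
With the supply zeroed, Ra and Rb appear in parallel from the tap: R_th = Ra‖Rb = (82.0 × 220)/302.0 = 59.7 kΩ.

V_th = 12.7 V, R_th = 59.7 kΩ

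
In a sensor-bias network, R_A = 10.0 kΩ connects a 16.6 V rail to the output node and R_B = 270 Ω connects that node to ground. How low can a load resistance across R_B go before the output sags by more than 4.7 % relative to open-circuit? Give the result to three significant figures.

Output resistance R_th = R_A‖R_B = (10000 × 270)/10270 = 262.9 Ω.
The fractional drop is R_th/(R_th + R_L); requiring this ≤ 0.0470 gives R_L ≥ R_th(1/0.0470 − 1) = 262.9 × 20.28 = 5.33 kΩ.

R_L(min) ≈ 5.33 kΩ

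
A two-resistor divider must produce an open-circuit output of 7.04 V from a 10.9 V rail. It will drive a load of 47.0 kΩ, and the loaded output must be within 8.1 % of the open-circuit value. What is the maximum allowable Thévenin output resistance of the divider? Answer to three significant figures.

R_th ≤ 4.14 kΩ

Loading drop = R_th/(R_th + R_L) ≤ 0.0810, so R_th ≤ R_L · ε/(1−ε) = 47.0 kΩ × 0.0810/0.9190 = 4.14 kΩ.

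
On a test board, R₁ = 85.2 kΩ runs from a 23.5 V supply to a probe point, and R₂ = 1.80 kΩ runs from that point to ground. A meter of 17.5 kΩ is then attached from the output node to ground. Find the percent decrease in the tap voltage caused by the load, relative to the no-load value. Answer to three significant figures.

Unloaded V = 23.5 × 1.80/87.00 = 0.48621 V.
Loaded: R₂‖R_L = 1.632 kΩ, giving V = 23.5 × 1.632/86.83 = 0.44171 V.
Drop = (0.48621 − 0.44171) / 0.48621 = 9.15 %.

9.15 %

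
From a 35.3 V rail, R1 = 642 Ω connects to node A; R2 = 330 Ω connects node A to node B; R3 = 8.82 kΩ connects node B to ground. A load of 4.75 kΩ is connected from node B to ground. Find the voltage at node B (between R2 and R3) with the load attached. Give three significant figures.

V ≈ 26.8 V

At node B, R3 is in parallel with the load: R3‖R_L = 3087 Ω.
Below node A the resistance is R2 + (R3‖R_L) = 3417 Ω, so V_A = 35.3 × 3417/4059 = 29.72 V.
Then V_B = V_A × (R3‖R_L)/(R2 + R3‖R_L) = 29.72 × 3087/3417 = 26.8 V.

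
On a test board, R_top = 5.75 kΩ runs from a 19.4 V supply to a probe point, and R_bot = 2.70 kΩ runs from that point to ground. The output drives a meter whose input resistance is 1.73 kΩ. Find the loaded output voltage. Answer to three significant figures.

The load sits in parallel with R_bot: R_bot‖R_L = (2.70 × 1.73) / (2.70 + 1.73) = 1.054 kΩ.
V_out = 19.4 × 1.054 / (5.75 + 1.054) = 19.4 × 1.054/6.804 = 3.01 V.

V_out ≈ 3.01 V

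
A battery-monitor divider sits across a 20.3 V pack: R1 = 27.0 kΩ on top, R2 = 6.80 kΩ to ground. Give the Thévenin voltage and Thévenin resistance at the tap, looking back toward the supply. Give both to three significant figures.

V_th = 4.08 V, R_th = 5.43 kΩ

V_th is the open-circuit tap voltage: 20.3 × 6.80/(27.0 + 6.80) = 4.08 V.
With the supply zeroed, R1 and R2 appear in parallel from the tap: R_th = R1‖R2 = (27.0 × 6.80)/33.80 = 5.43 kΩ.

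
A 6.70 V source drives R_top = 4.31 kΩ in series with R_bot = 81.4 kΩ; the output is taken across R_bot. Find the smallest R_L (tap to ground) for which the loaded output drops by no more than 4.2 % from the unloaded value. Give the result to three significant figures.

Output resistance R_th = R_top‖R_bot = (4.31 × 81.4)/85.71 = 4.093 kΩ.
The fractional drop is R_th/(R_th + R_L); requiring this ≤ 0.0420 gives R_L ≥ R_th(1/0.0420 − 1) = 4.093 × 22.81 = 93.4 kΩ.

R_L(min) ≈ 93.4 kΩ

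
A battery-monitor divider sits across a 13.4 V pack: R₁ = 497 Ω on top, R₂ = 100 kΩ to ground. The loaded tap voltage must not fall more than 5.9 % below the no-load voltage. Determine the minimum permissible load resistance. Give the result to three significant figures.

Output resistance R_th = R₁‖R₂ = (497 × 100000)/100500 = 494.5 Ω.
The fractional drop is R_th/(R_th + R_L); requiring this ≤ 0.0590 gives R_L ≥ R_th(1/0.0590 − 1) = 494.5 × 15.95 = 7.89 kΩ.

R_L(min) ≈ 7.89 kΩ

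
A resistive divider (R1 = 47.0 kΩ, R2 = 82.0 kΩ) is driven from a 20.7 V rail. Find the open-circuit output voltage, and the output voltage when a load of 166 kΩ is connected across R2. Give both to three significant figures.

Unloaded: 13.2 V; loaded: 11.2 V

Open-circuit: V = 20.7 × 82.0/(47.0 + 82.0) = 13.2 V.
With the load, R2 becomes R2‖R_L = 54.89 kΩ, so V = 20.7 × 54.89/101.9 = 11.2 V.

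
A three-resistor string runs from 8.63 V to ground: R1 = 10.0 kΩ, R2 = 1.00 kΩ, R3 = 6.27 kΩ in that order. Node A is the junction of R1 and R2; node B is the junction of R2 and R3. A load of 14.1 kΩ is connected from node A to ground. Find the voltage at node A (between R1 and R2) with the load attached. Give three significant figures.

Below node A the series string R2+R3 = 7.270 kΩ sits in parallel with the 14.1 kΩ load: 4.797 kΩ.
V_A = 8.63 × 4.797/(10.0 + 4.797) = 2.80 V.

V ≈ 2.80 V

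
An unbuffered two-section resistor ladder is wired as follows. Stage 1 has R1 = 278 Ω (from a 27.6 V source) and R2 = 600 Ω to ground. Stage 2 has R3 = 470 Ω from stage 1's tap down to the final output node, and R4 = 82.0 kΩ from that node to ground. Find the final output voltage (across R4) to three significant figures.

Stage 2 presents R3+R4 = 82470 Ω as a load on stage 1's tap.
Stage 1's lower leg becomes R2‖(R3+R4) = 595.7 Ω, so V_mid = 27.6 × 595.7/873.7 = 18.82 V.
Stage 2 is itself unloaded: V_out = V_mid × R4/(R3+R4) = 18.82 × 82000/82470 = 18.7 V.

V_out ≈ 18.7 V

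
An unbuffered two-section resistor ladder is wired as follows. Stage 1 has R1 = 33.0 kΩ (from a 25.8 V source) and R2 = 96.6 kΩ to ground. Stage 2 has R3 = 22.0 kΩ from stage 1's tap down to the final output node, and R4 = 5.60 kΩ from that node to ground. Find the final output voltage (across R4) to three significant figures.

Stage 2 presents R3+R4 = 27.60 kΩ as a load on stage 1's tap.
Stage 1's lower leg becomes R2‖(R3+R4) = 21.47 kΩ, so V_mid = 25.8 × 21.47/54.47 = 10.17 V.
Stage 2 is itself unloaded: V_out = V_mid × R4/(R3+R4) = 10.17 × 5.60/27.60 = 2.06 V.

V_out ≈ 2.06 V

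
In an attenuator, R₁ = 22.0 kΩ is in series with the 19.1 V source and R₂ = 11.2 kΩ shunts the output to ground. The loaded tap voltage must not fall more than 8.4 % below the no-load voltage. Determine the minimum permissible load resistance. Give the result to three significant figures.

R_L(min) ≈ 80.9 kΩ

Output resistance R_th = R₁‖R₂ = (22.0 × 11.2)/33.20 = 7.422 kΩ.
The fractional drop is R_th/(R_th + R_L); requiring this ≤ 0.0840 gives R_L ≥ R_th(1/0.0840 − 1) = 7.422 × 10.90 = 80.9 kΩ.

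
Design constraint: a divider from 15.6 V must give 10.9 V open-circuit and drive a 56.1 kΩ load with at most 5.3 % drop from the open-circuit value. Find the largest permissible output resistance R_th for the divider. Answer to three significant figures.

R_th ≤ 3.14 kΩ

Loading drop = R_th/(R_th + R_L) ≤ 0.0530, so R_th ≤ R_L · ε/(1−ε) = 56.1 kΩ × 0.0530/0.9470 = 3.14 kΩ.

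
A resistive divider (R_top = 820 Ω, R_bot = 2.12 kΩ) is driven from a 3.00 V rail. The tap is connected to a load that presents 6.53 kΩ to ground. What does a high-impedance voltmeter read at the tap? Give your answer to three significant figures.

The load sits in parallel with R_bot: R_bot‖R_L = (2120 × 6530) / (2120 + 6530) = 1600 Ω.
V_out = 3.00 × 1600 / (820 + 1600) = 3.00 × 1600/2420 = 1.98 V.

V_out ≈ 1.98 V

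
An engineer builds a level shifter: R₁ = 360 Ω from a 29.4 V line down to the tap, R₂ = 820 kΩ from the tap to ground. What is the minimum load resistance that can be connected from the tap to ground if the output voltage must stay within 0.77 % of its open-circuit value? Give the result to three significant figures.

R_L(min) ≈ 46.4 kΩ

Output resistance R_th = R₁‖R₂ = (360 × 820000)/820400 = 359.8 Ω.
The fractional drop is R_th/(R_th + R_L); requiring this ≤ 0.00770 gives R_L ≥ R_th(1/0.00770 − 1) = 359.8 × 128.9 = 46.4 kΩ.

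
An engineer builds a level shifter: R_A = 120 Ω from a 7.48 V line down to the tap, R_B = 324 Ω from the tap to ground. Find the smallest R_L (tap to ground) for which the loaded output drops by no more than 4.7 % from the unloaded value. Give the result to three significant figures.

Output resistance R_th = R_A‖R_B = (120 × 324)/444.0 = 87.57 Ω.
The fractional drop is R_th/(R_th + R_L); requiring this ≤ 0.0470 gives R_L ≥ R_th(1/0.0470 − 1) = 87.57 × 20.28 = 1.78 kΩ.

R_L(min) ≈ 1.78 kΩ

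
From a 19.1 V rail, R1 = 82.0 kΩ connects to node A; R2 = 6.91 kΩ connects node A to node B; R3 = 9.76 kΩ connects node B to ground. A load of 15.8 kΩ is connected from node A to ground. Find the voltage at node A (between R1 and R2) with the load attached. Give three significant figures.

V ≈ 1.72 V

Below node A the series string R2+R3 = 16.67 kΩ sits in parallel with the 15.8 kΩ load: 8.112 kΩ.
V_A = 19.1 × 8.112/(82.0 + 8.112) = 1.72 V.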